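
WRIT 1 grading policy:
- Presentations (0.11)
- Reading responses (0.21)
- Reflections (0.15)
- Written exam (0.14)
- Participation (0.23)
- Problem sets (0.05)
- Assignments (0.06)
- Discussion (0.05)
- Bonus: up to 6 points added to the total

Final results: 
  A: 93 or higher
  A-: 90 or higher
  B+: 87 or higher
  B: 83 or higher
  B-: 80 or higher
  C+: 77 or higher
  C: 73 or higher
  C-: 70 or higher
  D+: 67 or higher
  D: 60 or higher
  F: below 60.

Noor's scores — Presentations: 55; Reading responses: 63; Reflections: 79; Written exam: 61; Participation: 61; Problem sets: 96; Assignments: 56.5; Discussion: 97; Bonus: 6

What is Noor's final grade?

C-

Weighted total:
  Presentations 55 × 0.11 = 6.05
  Reading responses 63 × 0.21 = 13.23
  Reflections 79 × 0.15 = 11.85
  Written exam 61 × 0.14 = 8.54
  Participation 61 × 0.23 = 14.03
  Problem sets 96 × 0.05 = 4.8
  Assignments 56.5 × 0.06 = 3.39
  Discussion 97 × 0.05 = 4.85
Sum = 66.74
Bonus: 66.74 + 6 = 72.74
72.74 is ≥ 70 and < 73 → C-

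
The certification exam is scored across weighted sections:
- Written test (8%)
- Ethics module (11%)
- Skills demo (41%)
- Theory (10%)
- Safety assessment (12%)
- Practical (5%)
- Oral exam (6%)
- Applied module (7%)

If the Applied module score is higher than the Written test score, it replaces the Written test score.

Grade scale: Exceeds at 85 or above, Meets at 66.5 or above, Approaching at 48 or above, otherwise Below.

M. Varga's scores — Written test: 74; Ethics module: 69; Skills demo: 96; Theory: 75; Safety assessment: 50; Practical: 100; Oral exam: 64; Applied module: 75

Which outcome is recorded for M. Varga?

Applied module (75) > Written test (74), so Written test counts as 75.
Weighted total:
  Written test 75 × 0.08 = 6
  Ethics module 69 × 0.11 = 7.59
  Skills demo 96 × 0.41 = 39.36
  Theory 75 × 0.1 = 7.5
  Safety assessment 50 × 0.12 = 6
  Practical 100 × 0.05 = 5
  Oral exam 64 × 0.06 = 3.84
  Applied module 75 × 0.07 = 5.25
Sum = 80.54
80.54 is ≥ 66.5 and < 85 → Meets

Meets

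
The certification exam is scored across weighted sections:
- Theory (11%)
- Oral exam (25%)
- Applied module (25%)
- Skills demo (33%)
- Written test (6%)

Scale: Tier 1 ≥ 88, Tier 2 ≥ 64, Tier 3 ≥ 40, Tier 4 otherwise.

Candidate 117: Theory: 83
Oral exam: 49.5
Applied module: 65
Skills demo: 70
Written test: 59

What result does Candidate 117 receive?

Weighted total:
  Theory 83 × 0.11 = 9.13
  Oral exam 49.5 × 0.25 = 12.375
  Applied module 65 × 0.25 = 16.25
  Skills demo 70 × 0.33 = 23.1
  Written test 59 × 0.06 = 3.54
Sum = 64.395
64.395 is ≥ 64 and < 88 → Tier 2

Tier 2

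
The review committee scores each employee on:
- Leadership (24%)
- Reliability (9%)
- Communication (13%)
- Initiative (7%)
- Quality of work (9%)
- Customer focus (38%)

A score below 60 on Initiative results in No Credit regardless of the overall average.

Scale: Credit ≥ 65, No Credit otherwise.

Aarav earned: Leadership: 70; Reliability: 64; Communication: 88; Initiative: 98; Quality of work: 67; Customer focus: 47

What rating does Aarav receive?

No Credit

Initiative score 98 ≥ 60: minimum met.
Weighted total:
  Leadership 70 × 0.24 = 16.8
  Reliability 64 × 0.09 = 5.76
  Communication 88 × 0.13 = 11.44
  Initiative 98 × 0.07 = 6.86
  Quality of work 67 × 0.09 = 6.03
  Customer focus 47 × 0.38 = 17.86
Sum = 64.75
64.75 < 65 → No Credit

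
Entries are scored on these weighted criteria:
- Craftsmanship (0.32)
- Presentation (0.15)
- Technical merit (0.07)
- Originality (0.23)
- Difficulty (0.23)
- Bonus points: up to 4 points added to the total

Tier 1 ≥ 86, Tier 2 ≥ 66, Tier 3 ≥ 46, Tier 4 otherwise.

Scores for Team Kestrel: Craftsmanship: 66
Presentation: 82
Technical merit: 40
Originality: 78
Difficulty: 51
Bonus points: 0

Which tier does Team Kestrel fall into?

Weighted total:
  Craftsmanship 66 × 0.32 = 21.12
  Presentation 82 × 0.15 = 12.3
  Technical merit 40 × 0.07 = 2.8
  Originality 78 × 0.23 = 17.94
  Difficulty 51 × 0.23 = 11.73
Sum = 65.89
Bonus points: 65.89 + 0 = 65.89
65.89 is ≥ 46 and < 66 → Tier 3

Tier 3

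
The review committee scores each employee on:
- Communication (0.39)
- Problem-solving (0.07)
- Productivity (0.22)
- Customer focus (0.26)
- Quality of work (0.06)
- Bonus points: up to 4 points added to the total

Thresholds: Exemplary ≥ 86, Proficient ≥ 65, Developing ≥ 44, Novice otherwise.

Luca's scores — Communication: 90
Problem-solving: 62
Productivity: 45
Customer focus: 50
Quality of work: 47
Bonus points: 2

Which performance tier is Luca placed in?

Weighted total:
  Communication 90 × 0.39 = 35.1
  Problem-solving 62 × 0.07 = 4.34
  Productivity 45 × 0.22 = 9.9
  Customer focus 50 × 0.26 = 13
  Quality of work 47 × 0.06 = 2.82
Sum = 65.16
Bonus points: 65.16 + 2 = 67.16
67.16 is ≥ 65 and < 86 → Proficient

Proficient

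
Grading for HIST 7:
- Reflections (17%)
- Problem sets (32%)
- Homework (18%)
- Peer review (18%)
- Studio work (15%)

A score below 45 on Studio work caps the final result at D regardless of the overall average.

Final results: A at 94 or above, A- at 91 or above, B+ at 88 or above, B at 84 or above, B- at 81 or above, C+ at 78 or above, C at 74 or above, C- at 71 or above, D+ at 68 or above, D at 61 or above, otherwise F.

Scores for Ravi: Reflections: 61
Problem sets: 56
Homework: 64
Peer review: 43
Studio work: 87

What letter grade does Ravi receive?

Studio work score 87 ≥ 45: minimum met.
Weighted total:
  Reflections 61 × 0.17 = 10.37
  Problem sets 56 × 0.32 = 17.92
  Homework 64 × 0.18 = 11.52
  Peer review 43 × 0.18 = 7.74
  Studio work 87 × 0.15 = 13.05
Sum = 60.6
60.6 < 61 → F

F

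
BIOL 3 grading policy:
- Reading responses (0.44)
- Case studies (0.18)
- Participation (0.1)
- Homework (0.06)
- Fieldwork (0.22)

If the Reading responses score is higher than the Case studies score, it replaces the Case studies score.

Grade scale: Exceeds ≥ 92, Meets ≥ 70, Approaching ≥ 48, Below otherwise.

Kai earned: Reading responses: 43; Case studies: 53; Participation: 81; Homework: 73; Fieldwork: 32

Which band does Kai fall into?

Below

Reading responses (43) ≤ Case studies (53), so Case studies stays at 53.
Weighted total:
  Reading responses 43 × 0.44 = 18.92
  Case studies 53 × 0.18 = 9.54
  Participation 81 × 0.1 = 8.1
  Homework 73 × 0.06 = 4.38
  Fieldwork 32 × 0.22 = 7.04
Sum = 47.98
47.98 < 48 → Below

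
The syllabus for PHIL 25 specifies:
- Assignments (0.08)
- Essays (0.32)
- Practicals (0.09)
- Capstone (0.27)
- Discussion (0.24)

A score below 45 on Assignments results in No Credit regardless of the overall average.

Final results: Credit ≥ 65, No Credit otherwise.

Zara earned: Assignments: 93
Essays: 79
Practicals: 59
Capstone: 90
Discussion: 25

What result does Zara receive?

Assignments score 93 ≥ 45: minimum met.
Weighted total:
  Assignments 93 × 0.08 = 7.44
  Essays 79 × 0.32 = 25.28
  Practicals 59 × 0.09 = 5.31
  Capstone 90 × 0.27 = 24.3
  Discussion 25 × 0.24 = 6
Sum = 68.33
68.33 ≥ 65 → Credit

Credit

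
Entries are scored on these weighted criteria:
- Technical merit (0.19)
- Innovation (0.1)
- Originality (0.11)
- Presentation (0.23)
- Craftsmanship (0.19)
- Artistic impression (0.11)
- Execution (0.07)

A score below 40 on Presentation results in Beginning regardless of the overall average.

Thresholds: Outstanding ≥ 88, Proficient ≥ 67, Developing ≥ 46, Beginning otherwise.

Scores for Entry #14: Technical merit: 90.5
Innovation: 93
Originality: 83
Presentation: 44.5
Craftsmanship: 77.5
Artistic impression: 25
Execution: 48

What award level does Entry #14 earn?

Presentation score 44.5 ≥ 40: minimum met.
Weighted total:
  Technical merit 90.5 × 0.19 = 17.195
  Innovation 93 × 0.1 = 9.3
  Originality 83 × 0.11 = 9.13
  Presentation 44.5 × 0.23 = 10.235
  Craftsmanship 77.5 × 0.19 = 14.725
  Artistic impression 25 × 0.11 = 2.75
  Execution 48 × 0.07 = 3.36
Sum = 66.695
66.695 is ≥ 46 and < 67 → Developing

Developing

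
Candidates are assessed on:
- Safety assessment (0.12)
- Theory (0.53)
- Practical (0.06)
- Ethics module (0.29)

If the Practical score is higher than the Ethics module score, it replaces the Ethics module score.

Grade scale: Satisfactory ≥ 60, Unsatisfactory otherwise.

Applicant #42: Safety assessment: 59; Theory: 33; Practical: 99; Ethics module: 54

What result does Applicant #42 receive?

Practical (99) > Ethics module (54), so Ethics module counts as 99.
Weighted total:
  Safety assessment 59 × 0.12 = 7.08
  Theory 33 × 0.53 = 17.49
  Practical 99 × 0.06 = 5.94
  Ethics module 99 × 0.29 = 28.71
Sum = 59.22
59.22 < 60 → Unsatisfactory

Unsatisfactory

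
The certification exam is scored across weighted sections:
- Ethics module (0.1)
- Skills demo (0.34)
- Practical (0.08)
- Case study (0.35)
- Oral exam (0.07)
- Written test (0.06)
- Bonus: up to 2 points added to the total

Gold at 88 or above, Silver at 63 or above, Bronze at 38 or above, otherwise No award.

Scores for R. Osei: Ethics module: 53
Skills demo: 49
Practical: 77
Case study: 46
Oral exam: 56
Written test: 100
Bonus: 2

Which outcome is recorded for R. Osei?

Weighted total:
  Ethics module 53 × 0.1 = 5.3
  Skills demo 49 × 0.34 = 16.66
  Practical 77 × 0.08 = 6.16
  Case study 46 × 0.35 = 16.1
  Oral exam 56 × 0.07 = 3.92
  Written test 100 × 0.06 = 6
Sum = 54.14
Bonus: 54.14 + 2 = 56.14
56.14 is ≥ 38 and < 63 → Bronze

Bronze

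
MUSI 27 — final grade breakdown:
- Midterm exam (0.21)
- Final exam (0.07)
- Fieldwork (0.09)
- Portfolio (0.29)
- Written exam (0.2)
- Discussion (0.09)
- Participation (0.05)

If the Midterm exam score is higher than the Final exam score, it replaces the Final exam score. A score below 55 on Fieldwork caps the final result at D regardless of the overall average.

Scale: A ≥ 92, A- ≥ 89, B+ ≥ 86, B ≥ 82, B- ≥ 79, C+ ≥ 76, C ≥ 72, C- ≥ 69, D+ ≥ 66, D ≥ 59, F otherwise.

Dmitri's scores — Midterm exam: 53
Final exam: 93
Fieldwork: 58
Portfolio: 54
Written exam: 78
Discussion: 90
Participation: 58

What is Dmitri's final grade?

Midterm exam (53) ≤ Final exam (93), so Final exam stays at 93.
Fieldwork score 58 ≥ 55: minimum met.
Weighted total:
  Midterm exam 53 × 0.21 = 11.13
  Final exam 93 × 0.07 = 6.51
  Fieldwork 58 × 0.09 = 5.22
  Portfolio 54 × 0.29 = 15.66
  Written exam 78 × 0.2 = 15.6
  Discussion 90 × 0.09 = 8.1
  Participation 58 × 0.05 = 2.9
Sum = 65.12
65.12 is ≥ 59 and < 66 → D

D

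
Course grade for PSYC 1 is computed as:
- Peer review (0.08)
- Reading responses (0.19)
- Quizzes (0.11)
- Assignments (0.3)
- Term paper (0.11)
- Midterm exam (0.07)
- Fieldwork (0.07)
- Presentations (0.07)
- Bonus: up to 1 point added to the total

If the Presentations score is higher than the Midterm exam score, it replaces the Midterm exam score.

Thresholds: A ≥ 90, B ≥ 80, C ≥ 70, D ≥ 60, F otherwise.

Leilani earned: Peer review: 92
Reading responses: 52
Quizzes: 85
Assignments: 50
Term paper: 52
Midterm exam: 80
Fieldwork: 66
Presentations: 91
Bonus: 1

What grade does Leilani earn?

D

Presentations (91) > Midterm exam (80), so Midterm exam counts as 91.
Weighted total:
  Peer review 92 × 0.08 = 7.36
  Reading responses 52 × 0.19 = 9.88
  Quizzes 85 × 0.11 = 9.35
  Assignments 50 × 0.3 = 15
  Term paper 52 × 0.11 = 5.72
  Midterm exam 91 × 0.07 = 6.37
  Fieldwork 66 × 0.07 = 4.62
  Presentations 91 × 0.07 = 6.37
Sum = 64.67
Bonus: 64.67 + 1 = 65.67
65.67 is ≥ 60 and < 70 → D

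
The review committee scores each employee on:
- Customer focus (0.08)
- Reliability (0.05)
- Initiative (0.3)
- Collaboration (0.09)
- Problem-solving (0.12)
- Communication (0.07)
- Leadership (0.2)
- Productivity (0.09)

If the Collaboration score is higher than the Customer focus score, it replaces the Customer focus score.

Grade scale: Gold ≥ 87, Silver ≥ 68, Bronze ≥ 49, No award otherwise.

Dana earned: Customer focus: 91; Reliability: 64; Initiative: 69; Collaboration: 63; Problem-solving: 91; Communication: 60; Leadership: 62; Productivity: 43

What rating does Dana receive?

Silver

Collaboration (63) ≤ Customer focus (91), so Customer focus stays at 91.
Weighted total:
  Customer focus 91 × 0.08 = 7.28
  Reliability 64 × 0.05 = 3.2
  Initiative 69 × 0.3 = 20.7
  Collaboration 63 × 0.09 = 5.67
  Problem-solving 91 × 0.12 = 10.92
  Communication 60 × 0.07 = 4.2
  Leadership 62 × 0.2 = 12.4
  Productivity 43 × 0.09 = 3.87
Sum = 68.24
68.24 is ≥ 68 and < 87 → Silver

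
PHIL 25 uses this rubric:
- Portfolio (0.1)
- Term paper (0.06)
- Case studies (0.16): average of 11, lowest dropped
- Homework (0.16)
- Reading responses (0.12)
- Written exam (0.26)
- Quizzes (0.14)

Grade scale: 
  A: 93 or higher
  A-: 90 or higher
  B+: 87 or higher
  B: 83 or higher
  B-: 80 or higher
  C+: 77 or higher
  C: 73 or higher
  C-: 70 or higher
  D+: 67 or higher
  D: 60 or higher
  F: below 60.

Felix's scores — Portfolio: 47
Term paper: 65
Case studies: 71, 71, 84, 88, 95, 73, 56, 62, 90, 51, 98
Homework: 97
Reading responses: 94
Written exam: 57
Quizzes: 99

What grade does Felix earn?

Case studies: drop 51 → average of remaining 10 = 788/10 = 78.8
Weighted total:
  Portfolio 47 × 0.1 = 4.7
  Term paper 65 × 0.06 = 3.9
  Case studies 78.8 × 0.16 = 12.608
  Homework 97 × 0.16 = 15.52
  Reading responses 94 × 0.12 = 11.28
  Written exam 57 × 0.26 = 14.82
  Quizzes 99 × 0.14 = 13.86
Sum = 76.688
76.688 is ≥ 73 and < 77 → C

C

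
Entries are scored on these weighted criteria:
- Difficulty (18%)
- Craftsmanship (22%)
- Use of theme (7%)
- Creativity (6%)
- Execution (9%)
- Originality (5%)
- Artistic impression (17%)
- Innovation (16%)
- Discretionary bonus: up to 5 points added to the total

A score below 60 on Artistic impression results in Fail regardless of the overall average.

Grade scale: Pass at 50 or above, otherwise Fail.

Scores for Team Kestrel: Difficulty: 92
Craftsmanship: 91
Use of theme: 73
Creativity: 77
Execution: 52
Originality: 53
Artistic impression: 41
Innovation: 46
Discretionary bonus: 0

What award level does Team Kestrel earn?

Artistic impression score 41 < 60: minimum not met.
Weighted total:
  Difficulty 92 × 0.18 = 16.56
  Craftsmanship 91 × 0.22 = 20.02
  Use of theme 73 × 0.07 = 5.11
  Creativity 77 × 0.06 = 4.62
  Execution 52 × 0.09 = 4.68
  Originality 53 × 0.05 = 2.65
  Artistic impression 41 × 0.17 = 6.97
  Innovation 46 × 0.16 = 7.36
Sum = 67.97
Discretionary bonus: 67.97 + 0 = 67.97
Because the Artistic impression minimum was not met, the result is Fail.

Fail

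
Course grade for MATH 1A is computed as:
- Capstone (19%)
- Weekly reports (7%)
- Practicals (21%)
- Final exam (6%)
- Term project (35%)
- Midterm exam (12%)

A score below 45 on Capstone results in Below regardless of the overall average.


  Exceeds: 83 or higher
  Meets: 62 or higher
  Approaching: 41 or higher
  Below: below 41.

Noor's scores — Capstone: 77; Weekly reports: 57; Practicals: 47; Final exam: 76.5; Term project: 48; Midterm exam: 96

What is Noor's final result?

Approaching

Capstone score 77 ≥ 45: minimum met.
Weighted total:
  Capstone 77 × 0.19 = 14.63
  Weekly reports 57 × 0.07 = 3.99
  Practicals 47 × 0.21 = 9.87
  Final exam 76.5 × 0.06 = 4.59
  Term project 48 × 0.35 = 16.8
  Midterm exam 96 × 0.12 = 11.52
Sum = 61.4
61.4 is ≥ 41 and < 62 → Approaching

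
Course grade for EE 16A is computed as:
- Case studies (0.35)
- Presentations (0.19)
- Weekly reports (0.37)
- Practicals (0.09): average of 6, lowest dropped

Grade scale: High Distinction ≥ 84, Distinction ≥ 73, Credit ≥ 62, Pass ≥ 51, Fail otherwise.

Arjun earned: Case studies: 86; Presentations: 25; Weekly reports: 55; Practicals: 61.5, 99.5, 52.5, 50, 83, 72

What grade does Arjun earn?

Practicals: drop 50 → average of remaining 5 = 368.5/5 = 73.7
Weighted total:
  Case studies 86 × 0.35 = 30.1
  Presentations 25 × 0.19 = 4.75
  Weekly reports 55 × 0.37 = 20.35
  Practicals 73.7 × 0.09 = 6.633
Sum = 61.833
61.833 is ≥ 51 and < 62 → Pass

Pass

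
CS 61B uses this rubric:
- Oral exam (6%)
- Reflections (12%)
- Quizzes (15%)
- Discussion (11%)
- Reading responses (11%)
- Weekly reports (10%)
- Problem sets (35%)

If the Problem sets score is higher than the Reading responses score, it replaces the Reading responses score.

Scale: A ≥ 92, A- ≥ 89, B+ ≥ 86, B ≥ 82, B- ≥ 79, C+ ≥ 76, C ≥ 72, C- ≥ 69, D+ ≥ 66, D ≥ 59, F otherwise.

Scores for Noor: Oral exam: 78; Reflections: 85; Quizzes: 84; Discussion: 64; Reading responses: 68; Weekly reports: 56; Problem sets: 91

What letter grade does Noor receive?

Problem sets (91) > Reading responses (68), so Reading responses counts as 91.
Weighted total:
  Oral exam 78 × 0.06 = 4.68
  Reflections 85 × 0.12 = 10.2
  Quizzes 84 × 0.15 = 12.6
  Discussion 64 × 0.11 = 7.04
  Reading responses 91 × 0.11 = 10.01
  Weekly reports 56 × 0.1 = 5.6
  Problem sets 91 × 0.35 = 31.85
Sum = 81.98
81.98 is ≥ 79 and < 82 → B-

B-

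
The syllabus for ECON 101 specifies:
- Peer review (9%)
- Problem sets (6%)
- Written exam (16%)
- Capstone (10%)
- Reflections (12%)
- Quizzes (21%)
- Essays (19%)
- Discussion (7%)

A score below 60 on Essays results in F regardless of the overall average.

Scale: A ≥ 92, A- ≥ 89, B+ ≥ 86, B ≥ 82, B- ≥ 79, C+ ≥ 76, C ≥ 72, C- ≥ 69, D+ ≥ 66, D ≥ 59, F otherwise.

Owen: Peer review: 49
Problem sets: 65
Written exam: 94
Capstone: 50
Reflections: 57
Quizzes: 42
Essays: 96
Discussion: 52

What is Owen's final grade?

D

Essays score 96 ≥ 60: minimum met.
Weighted total:
  Peer review 49 × 0.09 = 4.41
  Problem sets 65 × 0.06 = 3.9
  Written exam 94 × 0.16 = 15.04
  Capstone 50 × 0.1 = 5
  Reflections 57 × 0.12 = 6.84
  Quizzes 42 × 0.21 = 8.82
  Essays 96 × 0.19 = 18.24
  Discussion 52 × 0.07 = 3.64
Sum = 65.89
65.89 is ≥ 59 and < 66 → D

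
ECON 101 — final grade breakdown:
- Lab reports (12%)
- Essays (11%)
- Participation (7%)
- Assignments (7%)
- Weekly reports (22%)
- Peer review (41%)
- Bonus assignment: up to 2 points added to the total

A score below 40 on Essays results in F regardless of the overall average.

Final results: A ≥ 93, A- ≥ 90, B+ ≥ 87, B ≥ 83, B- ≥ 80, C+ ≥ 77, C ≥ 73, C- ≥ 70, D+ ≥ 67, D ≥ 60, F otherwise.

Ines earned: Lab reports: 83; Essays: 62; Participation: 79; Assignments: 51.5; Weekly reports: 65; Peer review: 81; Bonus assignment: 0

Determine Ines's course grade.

Essays score 62 ≥ 40: minimum met.
Weighted total:
  Lab reports 83 × 0.12 = 9.96
  Essays 62 × 0.11 = 6.82
  Participation 79 × 0.07 = 5.53
  Assignments 51.5 × 0.07 = 3.605
  Weekly reports 65 × 0.22 = 14.3
  Peer review 81 × 0.41 = 33.21
Sum = 73.425
Bonus assignment: 73.425 + 0 = 73.425
73.425 is ≥ 73 and < 77 → C

C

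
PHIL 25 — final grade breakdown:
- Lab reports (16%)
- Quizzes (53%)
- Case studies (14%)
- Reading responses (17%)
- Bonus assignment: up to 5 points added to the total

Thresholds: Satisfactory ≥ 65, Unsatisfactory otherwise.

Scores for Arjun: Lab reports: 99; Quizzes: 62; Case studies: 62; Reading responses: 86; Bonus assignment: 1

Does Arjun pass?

Weighted total:
  Lab reports 99 × 0.16 = 15.84
  Quizzes 62 × 0.53 = 32.86
  Case studies 62 × 0.14 = 8.68
  Reading responses 86 × 0.17 = 14.62
Sum = 72
Bonus assignment: 72 + 1 = 73
73 ≥ 65 → Satisfactory

Satisfactory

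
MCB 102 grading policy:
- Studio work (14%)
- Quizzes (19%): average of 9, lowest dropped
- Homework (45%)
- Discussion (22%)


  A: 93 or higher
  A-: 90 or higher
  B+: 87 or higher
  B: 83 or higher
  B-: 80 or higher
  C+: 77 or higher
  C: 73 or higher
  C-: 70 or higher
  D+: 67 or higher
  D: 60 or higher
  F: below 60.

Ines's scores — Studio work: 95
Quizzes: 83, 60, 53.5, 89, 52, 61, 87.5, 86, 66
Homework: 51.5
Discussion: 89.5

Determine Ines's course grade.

C-

Quizzes: drop 52 → average of remaining 8 = 586/8 = 73.25
Weighted total:
  Studio work 95 × 0.14 = 13.3
  Quizzes 73.25 × 0.19 = 13.9175
  Homework 51.5 × 0.45 = 23.175
  Discussion 89.5 × 0.22 = 19.69
Sum = 70.0825
70.0825 is ≥ 70 and < 73 → C-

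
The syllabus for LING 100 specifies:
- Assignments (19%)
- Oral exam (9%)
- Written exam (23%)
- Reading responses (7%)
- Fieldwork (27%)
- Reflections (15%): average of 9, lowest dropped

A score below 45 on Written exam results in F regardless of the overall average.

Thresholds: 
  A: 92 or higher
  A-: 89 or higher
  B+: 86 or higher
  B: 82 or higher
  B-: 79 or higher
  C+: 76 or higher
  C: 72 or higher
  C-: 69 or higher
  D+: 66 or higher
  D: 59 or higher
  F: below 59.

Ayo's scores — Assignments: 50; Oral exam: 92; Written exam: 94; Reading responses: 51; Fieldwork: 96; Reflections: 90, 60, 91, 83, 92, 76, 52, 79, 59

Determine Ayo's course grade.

Reflections: drop 52 → average of remaining 8 = 630/8 = 78.75
Written exam score 94 ≥ 45: minimum met.
Weighted total:
  Assignments 50 × 0.19 = 9.5
  Oral exam 92 × 0.09 = 8.28
  Written exam 94 × 0.23 = 21.62
  Reading responses 51 × 0.07 = 3.57
  Fieldwork 96 × 0.27 = 25.92
  Reflections 78.75 × 0.15 = 11.8125
Sum = 80.7025
80.7025 is ≥ 79 and < 82 → B-

B-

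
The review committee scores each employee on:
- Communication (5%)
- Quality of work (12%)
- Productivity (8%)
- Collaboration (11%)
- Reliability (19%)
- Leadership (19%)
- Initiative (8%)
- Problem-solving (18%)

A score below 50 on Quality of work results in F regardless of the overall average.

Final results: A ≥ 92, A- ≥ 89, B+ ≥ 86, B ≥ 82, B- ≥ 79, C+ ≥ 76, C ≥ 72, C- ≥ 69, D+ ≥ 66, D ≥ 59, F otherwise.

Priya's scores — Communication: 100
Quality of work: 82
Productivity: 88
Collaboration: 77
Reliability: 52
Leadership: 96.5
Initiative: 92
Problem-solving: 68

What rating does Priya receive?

Quality of work score 82 ≥ 50: minimum met.
Weighted total:
  Communication 100 × 0.05 = 5
  Quality of work 82 × 0.12 = 9.84
  Productivity 88 × 0.08 = 7.04
  Collaboration 77 × 0.11 = 8.47
  Reliability 52 × 0.19 = 9.88
  Leadership 96.5 × 0.19 = 18.335
  Initiative 92 × 0.08 = 7.36
  Problem-solving 68 × 0.18 = 12.24
Sum = 78.165
78.165 is ≥ 76 and < 79 → C+

C+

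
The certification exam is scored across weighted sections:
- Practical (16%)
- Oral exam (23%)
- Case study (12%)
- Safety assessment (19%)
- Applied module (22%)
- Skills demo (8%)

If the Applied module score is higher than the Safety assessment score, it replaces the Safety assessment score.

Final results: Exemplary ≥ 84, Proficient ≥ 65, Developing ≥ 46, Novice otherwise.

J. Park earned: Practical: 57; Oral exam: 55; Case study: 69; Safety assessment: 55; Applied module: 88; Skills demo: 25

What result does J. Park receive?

Applied module (88) > Safety assessment (55), so Safety assessment counts as 88.
Weighted total:
  Practical 57 × 0.16 = 9.12
  Oral exam 55 × 0.23 = 12.65
  Case study 69 × 0.12 = 8.28
  Safety assessment 88 × 0.19 = 16.72
  Applied module 88 × 0.22 = 19.36
  Skills demo 25 × 0.08 = 2
Sum = 68.13
68.13 is ≥ 65 and < 84 → Proficient

Proficient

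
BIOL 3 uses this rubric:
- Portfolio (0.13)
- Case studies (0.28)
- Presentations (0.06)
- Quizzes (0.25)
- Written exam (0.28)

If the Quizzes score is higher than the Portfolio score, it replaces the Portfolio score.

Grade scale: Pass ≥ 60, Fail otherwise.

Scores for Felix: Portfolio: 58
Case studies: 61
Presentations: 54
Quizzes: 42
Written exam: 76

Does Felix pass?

Quizzes (42) ≤ Portfolio (58), so Portfolio stays at 58.
Weighted total:
  Portfolio 58 × 0.13 = 7.54
  Case studies 61 × 0.28 = 17.08
  Presentations 54 × 0.06 = 3.24
  Quizzes 42 × 0.25 = 10.5
  Written exam 76 × 0.28 = 21.28
Sum = 59.64
59.64 < 60 → Fail

Fail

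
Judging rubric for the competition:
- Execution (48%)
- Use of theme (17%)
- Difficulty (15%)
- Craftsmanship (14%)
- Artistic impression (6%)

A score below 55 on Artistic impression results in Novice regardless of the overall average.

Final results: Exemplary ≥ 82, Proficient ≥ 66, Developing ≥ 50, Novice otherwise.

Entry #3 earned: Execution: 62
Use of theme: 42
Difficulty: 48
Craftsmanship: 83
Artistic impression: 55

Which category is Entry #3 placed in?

Artistic impression score 55 ≥ 55: minimum met.
Weighted total:
  Execution 62 × 0.48 = 29.76
  Use of theme 42 × 0.17 = 7.14
  Difficulty 48 × 0.15 = 7.2
  Craftsmanship 83 × 0.14 = 11.62
  Artistic impression 55 × 0.06 = 3.3
Sum = 59.02
59.02 is ≥ 50 and < 66 → Developing

Developing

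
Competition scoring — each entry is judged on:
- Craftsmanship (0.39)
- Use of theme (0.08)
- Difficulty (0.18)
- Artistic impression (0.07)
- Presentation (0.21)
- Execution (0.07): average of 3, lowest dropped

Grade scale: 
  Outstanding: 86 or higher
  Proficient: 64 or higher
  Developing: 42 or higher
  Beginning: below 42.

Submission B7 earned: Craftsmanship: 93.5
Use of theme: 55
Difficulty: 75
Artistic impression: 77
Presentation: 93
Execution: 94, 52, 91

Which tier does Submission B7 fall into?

Execution: drop 52 → average of remaining 2 = 185/2 = 92.5
Weighted total:
  Craftsmanship 93.5 × 0.39 = 36.465
  Use of theme 55 × 0.08 = 4.4
  Difficulty 75 × 0.18 = 13.5
  Artistic impression 77 × 0.07 = 5.39
  Presentation 93 × 0.21 = 19.53
  Execution 92.5 × 0.07 = 6.475
Sum = 85.76
85.76 is ≥ 64 and < 86 → Proficient

Proficient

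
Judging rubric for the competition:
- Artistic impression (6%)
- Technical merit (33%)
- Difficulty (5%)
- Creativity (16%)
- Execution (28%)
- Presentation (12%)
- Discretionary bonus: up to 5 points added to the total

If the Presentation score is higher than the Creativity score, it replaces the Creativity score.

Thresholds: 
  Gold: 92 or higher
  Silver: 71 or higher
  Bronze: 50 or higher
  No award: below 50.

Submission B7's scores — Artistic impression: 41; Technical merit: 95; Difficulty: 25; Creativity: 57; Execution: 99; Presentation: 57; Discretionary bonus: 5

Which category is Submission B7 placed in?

Silver

Presentation (57) ≤ Creativity (57), so Creativity stays at 57.
Weighted total:
  Artistic impression 41 × 0.06 = 2.46
  Technical merit 95 × 0.33 = 31.35
  Difficulty 25 × 0.05 = 1.25
  Creativity 57 × 0.16 = 9.12
  Execution 99 × 0.28 = 27.72
  Presentation 57 × 0.12 = 6.84
Sum = 78.74
Discretionary bonus: 78.74 + 5 = 83.74
83.74 is ≥ 71 and < 92 → Silver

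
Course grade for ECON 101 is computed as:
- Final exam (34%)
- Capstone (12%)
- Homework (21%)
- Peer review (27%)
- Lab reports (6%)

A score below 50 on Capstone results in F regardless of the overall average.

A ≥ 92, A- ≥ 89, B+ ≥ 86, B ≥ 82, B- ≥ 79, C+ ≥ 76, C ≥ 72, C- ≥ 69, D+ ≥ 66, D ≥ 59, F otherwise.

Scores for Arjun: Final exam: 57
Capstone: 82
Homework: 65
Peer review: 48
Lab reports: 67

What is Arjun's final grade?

Capstone score 82 ≥ 50: minimum met.
Weighted total:
  Final exam 57 × 0.34 = 19.38
  Capstone 82 × 0.12 = 9.84
  Homework 65 × 0.21 = 13.65
  Peer review 48 × 0.27 = 12.96
  Lab reports 67 × 0.06 = 4.02
Sum = 59.85
59.85 is ≥ 59 and < 66 → D

D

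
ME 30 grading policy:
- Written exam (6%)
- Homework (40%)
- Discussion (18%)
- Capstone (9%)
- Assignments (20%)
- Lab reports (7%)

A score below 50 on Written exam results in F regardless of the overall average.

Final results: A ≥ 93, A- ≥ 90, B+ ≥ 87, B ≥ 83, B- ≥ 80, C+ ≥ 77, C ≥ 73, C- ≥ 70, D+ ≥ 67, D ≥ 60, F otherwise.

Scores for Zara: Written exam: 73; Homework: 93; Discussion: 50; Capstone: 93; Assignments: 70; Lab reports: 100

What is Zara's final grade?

Written exam score 73 ≥ 50: minimum met.
Weighted total:
  Written exam 73 × 0.06 = 4.38
  Homework 93 × 0.4 = 37.2
  Discussion 50 × 0.18 = 9
  Capstone 93 × 0.09 = 8.37
  Assignments 70 × 0.2 = 14
  Lab reports 100 × 0.07 = 7
Sum = 79.95
79.95 is ≥ 77 and < 80 → C+

C+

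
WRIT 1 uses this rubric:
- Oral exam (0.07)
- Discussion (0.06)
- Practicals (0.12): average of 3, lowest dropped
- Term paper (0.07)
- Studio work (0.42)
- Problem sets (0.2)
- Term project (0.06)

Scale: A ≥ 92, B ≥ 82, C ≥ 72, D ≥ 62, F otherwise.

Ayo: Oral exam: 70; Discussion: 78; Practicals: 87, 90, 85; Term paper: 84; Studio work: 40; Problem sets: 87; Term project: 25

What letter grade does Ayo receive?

Practicals: drop 85 → average of remaining 2 = 177/2 = 88.5
Weighted total:
  Oral exam 70 × 0.07 = 4.9
  Discussion 78 × 0.06 = 4.68
  Practicals 88.5 × 0.12 = 10.62
  Term paper 84 × 0.07 = 5.88
  Studio work 40 × 0.42 = 16.8
  Problem sets 87 × 0.2 = 17.4
  Term project 25 × 0.06 = 1.5
Sum = 61.78
61.78 < 62 → F

F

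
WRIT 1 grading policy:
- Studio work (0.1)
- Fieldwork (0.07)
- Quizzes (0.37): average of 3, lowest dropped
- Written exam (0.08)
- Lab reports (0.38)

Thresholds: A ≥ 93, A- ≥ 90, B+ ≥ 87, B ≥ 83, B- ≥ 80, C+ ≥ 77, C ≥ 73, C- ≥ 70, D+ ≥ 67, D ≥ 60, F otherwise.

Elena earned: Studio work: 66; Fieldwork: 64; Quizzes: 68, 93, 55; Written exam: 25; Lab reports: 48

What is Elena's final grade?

Quizzes: drop 55 → average of remaining 2 = 161/2 = 80.5
Weighted total:
  Studio work 66 × 0.1 = 6.6
  Fieldwork 64 × 0.07 = 4.48
  Quizzes 80.5 × 0.37 = 29.785
  Written exam 25 × 0.08 = 2
  Lab reports 48 × 0.38 = 18.24
Sum = 61.105
61.105 is ≥ 60 and < 67 → D

D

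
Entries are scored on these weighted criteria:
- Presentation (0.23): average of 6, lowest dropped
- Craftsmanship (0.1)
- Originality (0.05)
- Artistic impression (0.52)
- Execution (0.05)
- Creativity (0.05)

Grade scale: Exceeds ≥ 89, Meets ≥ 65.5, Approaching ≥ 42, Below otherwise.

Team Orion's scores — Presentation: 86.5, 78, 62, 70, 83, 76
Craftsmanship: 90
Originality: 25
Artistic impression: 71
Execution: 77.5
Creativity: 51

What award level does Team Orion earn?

Meets

Presentation: drop 62 → average of remaining 5 = 393.5/5 = 78.7
Weighted total:
  Presentation 78.7 × 0.23 = 18.101
  Craftsmanship 90 × 0.1 = 9
  Originality 25 × 0.05 = 1.25
  Artistic impression 71 × 0.52 = 36.92
  Execution 77.5 × 0.05 = 3.875
  Creativity 51 × 0.05 = 2.55
Sum = 71.696
71.696 is ≥ 65.5 and < 89 → Meets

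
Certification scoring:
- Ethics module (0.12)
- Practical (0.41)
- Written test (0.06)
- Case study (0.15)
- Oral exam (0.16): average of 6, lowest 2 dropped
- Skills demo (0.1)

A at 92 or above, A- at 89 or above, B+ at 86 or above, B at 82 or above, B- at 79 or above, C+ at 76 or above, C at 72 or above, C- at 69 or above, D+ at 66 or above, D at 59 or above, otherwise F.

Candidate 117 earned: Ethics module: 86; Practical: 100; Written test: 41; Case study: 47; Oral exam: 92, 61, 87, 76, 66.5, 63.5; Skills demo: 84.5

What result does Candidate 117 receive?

B

Oral exam: drop 61, 63.5 → average of remaining 4 = 321.5/4 = 80.375
Weighted total:
  Ethics module 86 × 0.12 = 10.32
  Practical 100 × 0.41 = 41
  Written test 41 × 0.06 = 2.46
  Case study 47 × 0.15 = 7.05
  Oral exam 80.375 × 0.16 = 12.86
  Skills demo 84.5 × 0.1 = 8.45
Sum = 82.14
82.14 is ≥ 82 and < 86 → B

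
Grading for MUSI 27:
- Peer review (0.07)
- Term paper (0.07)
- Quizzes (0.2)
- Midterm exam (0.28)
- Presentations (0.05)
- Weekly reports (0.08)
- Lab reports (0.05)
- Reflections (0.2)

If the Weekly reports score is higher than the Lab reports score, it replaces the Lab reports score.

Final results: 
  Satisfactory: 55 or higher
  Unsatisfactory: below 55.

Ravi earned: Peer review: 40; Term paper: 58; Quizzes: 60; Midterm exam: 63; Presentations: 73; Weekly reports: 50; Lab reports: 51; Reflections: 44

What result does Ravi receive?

Weekly reports (50) ≤ Lab reports (51), so Lab reports stays at 51.
Weighted total:
  Peer review 40 × 0.07 = 2.8
  Term paper 58 × 0.07 = 4.06
  Quizzes 60 × 0.2 = 12
  Midterm exam 63 × 0.28 = 17.64
  Presentations 73 × 0.05 = 3.65
  Weekly reports 50 × 0.08 = 4
  Lab reports 51 × 0.05 = 2.55
  Reflections 44 × 0.2 = 8.8
Sum = 55.5
55.5 ≥ 55 → Satisfactory

Satisfactory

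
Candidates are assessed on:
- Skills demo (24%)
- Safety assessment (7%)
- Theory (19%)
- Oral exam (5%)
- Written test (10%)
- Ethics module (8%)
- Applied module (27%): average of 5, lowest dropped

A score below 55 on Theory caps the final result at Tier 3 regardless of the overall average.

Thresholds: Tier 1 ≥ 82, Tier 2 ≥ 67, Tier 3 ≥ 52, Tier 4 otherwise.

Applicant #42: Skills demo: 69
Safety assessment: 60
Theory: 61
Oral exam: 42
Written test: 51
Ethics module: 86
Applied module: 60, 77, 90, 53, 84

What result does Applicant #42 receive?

Tier 2

Applied module: drop 53 → average of remaining 4 = 311/4 = 77.75
Theory score 61 ≥ 55: minimum met.
Weighted total:
  Skills demo 69 × 0.24 = 16.56
  Safety assessment 60 × 0.07 = 4.2
  Theory 61 × 0.19 = 11.59
  Oral exam 42 × 0.05 = 2.1
  Written test 51 × 0.1 = 5.1
  Ethics module 86 × 0.08 = 6.88
  Applied module 77.75 × 0.27 = 20.9925
Sum = 67.4225
67.4225 is ≥ 67 and < 82 → Tier 2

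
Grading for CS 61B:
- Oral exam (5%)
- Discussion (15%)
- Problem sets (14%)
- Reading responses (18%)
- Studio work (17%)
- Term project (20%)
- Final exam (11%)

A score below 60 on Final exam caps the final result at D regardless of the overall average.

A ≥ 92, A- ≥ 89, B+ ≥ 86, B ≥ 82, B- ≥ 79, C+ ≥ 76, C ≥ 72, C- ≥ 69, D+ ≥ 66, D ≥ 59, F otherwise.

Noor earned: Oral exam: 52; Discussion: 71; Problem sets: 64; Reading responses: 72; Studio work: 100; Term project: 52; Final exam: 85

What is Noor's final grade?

C-

Final exam score 85 ≥ 60: minimum met.
Weighted total:
  Oral exam 52 × 0.05 = 2.6
  Discussion 71 × 0.15 = 10.65
  Problem sets 64 × 0.14 = 8.96
  Reading responses 72 × 0.18 = 12.96
  Studio work 100 × 0.17 = 17
  Term project 52 × 0.2 = 10.4
  Final exam 85 × 0.11 = 9.35
Sum = 71.92
71.92 is ≥ 69 and < 72 → C-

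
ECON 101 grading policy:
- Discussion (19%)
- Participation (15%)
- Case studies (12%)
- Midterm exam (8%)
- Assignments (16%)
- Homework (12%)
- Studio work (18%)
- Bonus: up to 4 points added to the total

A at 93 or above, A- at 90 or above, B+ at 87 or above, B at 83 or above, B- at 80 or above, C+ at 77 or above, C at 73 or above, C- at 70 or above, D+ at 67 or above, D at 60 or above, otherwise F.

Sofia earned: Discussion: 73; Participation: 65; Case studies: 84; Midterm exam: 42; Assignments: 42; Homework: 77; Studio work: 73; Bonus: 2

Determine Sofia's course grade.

Weighted total:
  Discussion 73 × 0.19 = 13.87
  Participation 65 × 0.15 = 9.75
  Case studies 84 × 0.12 = 10.08
  Midterm exam 42 × 0.08 = 3.36
  Assignments 42 × 0.16 = 6.72
  Homework 77 × 0.12 = 9.24
  Studio work 73 × 0.18 = 13.14
Sum = 66.16
Bonus: 66.16 + 2 = 68.16
68.16 is ≥ 67 and < 70 → D+

D+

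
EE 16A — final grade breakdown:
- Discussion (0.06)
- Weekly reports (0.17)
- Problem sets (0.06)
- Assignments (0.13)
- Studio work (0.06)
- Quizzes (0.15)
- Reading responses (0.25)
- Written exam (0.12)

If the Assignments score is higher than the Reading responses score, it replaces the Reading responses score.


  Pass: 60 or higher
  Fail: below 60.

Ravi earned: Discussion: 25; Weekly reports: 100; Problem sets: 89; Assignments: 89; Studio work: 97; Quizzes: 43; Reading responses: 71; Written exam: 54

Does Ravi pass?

Pass

Assignments (89) > Reading responses (71), so Reading responses counts as 89.
Weighted total:
  Discussion 25 × 0.06 = 1.5
  Weekly reports 100 × 0.17 = 17
  Problem sets 89 × 0.06 = 5.34
  Assignments 89 × 0.13 = 11.57
  Studio work 97 × 0.06 = 5.82
  Quizzes 43 × 0.15 = 6.45
  Reading responses 89 × 0.25 = 22.25
  Written exam 54 × 0.12 = 6.48
Sum = 76.41
76.41 ≥ 60 → Pass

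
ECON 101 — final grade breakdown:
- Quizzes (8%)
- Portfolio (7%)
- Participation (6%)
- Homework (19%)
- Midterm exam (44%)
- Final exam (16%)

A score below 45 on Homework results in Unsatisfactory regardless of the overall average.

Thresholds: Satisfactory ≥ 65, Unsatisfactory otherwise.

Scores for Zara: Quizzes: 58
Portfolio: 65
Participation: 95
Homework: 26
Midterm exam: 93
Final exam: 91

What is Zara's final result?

Unsatisfactory

Homework score 26 < 45: minimum not met.
Weighted total:
  Quizzes 58 × 0.08 = 4.64
  Portfolio 65 × 0.07 = 4.55
  Participation 95 × 0.06 = 5.7
  Homework 26 × 0.19 = 4.94
  Midterm exam 93 × 0.44 = 40.92
  Final exam 91 × 0.16 = 14.56
Sum = 75.31
Because the Homework minimum was not met, the result is Unsatisfactory.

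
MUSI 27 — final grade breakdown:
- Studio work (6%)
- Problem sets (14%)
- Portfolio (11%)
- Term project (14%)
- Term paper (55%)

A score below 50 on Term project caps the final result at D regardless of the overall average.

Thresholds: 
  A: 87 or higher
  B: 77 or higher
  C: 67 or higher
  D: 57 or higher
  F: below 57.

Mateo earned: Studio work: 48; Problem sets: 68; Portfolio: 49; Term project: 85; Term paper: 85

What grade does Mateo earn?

Term project score 85 ≥ 50: minimum met.
Weighted total:
  Studio work 48 × 0.06 = 2.88
  Problem sets 68 × 0.14 = 9.52
  Portfolio 49 × 0.11 = 5.39
  Term project 85 × 0.14 = 11.9
  Term paper 85 × 0.55 = 46.75
Sum = 76.44
76.44 is ≥ 67 and < 77 → C

C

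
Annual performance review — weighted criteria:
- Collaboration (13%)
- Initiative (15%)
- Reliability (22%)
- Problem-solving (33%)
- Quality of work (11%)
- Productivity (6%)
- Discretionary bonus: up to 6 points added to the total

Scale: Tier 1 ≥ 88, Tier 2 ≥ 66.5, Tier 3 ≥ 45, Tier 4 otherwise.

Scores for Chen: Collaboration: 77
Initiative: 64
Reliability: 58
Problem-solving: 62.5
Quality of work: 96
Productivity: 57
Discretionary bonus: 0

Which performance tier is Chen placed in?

Weighted total:
  Collaboration 77 × 0.13 = 10.01
  Initiative 64 × 0.15 = 9.6
  Reliability 58 × 0.22 = 12.76
  Problem-solving 62.5 × 0.33 = 20.625
  Quality of work 96 × 0.11 = 10.56
  Productivity 57 × 0.06 = 3.42
Sum = 66.975
Discretionary bonus: 66.975 + 0 = 66.975
66.975 is ≥ 66.5 and < 88 → Tier 2

Tier 2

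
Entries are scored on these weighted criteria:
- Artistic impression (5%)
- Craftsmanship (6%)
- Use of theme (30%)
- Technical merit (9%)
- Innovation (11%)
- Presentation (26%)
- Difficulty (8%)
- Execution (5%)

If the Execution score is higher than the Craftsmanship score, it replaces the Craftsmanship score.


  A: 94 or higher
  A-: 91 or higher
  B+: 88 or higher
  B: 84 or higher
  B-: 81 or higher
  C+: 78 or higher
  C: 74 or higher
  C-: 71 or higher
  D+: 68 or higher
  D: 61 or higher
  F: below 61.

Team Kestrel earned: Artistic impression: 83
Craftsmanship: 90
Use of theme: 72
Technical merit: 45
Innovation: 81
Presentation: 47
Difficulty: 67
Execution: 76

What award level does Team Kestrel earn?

Execution (76) ≤ Craftsmanship (90), so Craftsmanship stays at 90.
Weighted total:
  Artistic impression 83 × 0.05 = 4.15
  Craftsmanship 90 × 0.06 = 5.4
  Use of theme 72 × 0.3 = 21.6
  Technical merit 45 × 0.09 = 4.05
  Innovation 81 × 0.11 = 8.91
  Presentation 47 × 0.26 = 12.22
  Difficulty 67 × 0.08 = 5.36
  Execution 76 × 0.05 = 3.8
Sum = 65.49
65.49 is ≥ 61 and < 68 → D

D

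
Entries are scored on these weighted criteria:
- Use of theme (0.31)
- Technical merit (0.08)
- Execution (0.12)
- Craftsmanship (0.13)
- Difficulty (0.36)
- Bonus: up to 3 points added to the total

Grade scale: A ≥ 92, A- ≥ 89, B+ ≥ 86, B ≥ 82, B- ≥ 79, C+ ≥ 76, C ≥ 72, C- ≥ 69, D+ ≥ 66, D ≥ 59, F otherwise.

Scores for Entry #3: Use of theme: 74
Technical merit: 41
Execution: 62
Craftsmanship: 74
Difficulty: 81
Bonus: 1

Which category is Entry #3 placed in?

C

Weighted total:
  Use of theme 74 × 0.31 = 22.94
  Technical merit 41 × 0.08 = 3.28
  Execution 62 × 0.12 = 7.44
  Craftsmanship 74 × 0.13 = 9.62
  Difficulty 81 × 0.36 = 29.16
Sum = 72.44
Bonus: 72.44 + 1 = 73.44
73.44 is ≥ 72 and < 76 → C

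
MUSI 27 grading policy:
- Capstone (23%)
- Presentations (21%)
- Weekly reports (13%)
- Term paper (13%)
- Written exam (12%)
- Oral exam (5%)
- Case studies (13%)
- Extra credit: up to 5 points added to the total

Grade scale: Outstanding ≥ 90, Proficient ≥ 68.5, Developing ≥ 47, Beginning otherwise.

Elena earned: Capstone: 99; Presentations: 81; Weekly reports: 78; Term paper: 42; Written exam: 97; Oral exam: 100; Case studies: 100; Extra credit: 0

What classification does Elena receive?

Weighted total:
  Capstone 99 × 0.23 = 22.77
  Presentations 81 × 0.21 = 17.01
  Weekly reports 78 × 0.13 = 10.14
  Term paper 42 × 0.13 = 5.46
  Written exam 97 × 0.12 = 11.64
  Oral exam 100 × 0.05 = 5
  Case studies 100 × 0.13 = 13
Sum = 85.02
Extra credit: 85.02 + 0 = 85.02
85.02 is ≥ 68.5 and < 90 → Proficient

Proficient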